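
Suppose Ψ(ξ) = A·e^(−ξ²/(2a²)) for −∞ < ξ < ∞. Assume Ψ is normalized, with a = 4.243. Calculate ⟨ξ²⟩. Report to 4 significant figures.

⟨ξ^2⟩ ≈ 9.002

By definition ⟨ξ²⟩ = ∫ ξ^2 |Ψ(ξ)|² dξ.
Evaluating both integrals, ⟨ξ²⟩ = a^2/2.
Putting a = 4.243 gives 9.0015.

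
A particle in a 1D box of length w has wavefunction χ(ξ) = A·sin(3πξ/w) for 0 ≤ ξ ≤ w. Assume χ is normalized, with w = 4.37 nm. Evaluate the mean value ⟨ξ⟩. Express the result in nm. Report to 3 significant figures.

⟨ξ⟩ ≈ 2.19 nm

The expectation value is the |χ|²-weighted average of ξ: ∫ ξ|χ|² dξ.
Using sin²θ = (1 − cos 2θ)/2, the ratio of the moment integral to the normalization integral gives ⟨ξ⟩ = w/2.
With w = 4.37, ⟨ξ⟩ = 2.185.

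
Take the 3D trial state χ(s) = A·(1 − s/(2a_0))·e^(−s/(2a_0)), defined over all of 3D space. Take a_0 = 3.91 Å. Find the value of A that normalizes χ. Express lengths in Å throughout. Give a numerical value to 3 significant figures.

The normalization condition is ∫|χ|² 4πs² ds = 1 from 0 to ∞.
(Spherical symmetry: dV = 4πs² ds.)
Carrying out the integral gives A² · 8·π·a_0^3.
Plugging in a_0 = 3.91 yields A = 0.02580.

A ≈ 0.0258 Å^(-3/2)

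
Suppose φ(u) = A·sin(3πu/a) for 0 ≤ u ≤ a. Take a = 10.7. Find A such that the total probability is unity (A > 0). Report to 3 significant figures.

We need A² ∫|f|² du = 1, taking the integral from 0 to a.
With ∫₀^a sin²(nπu/a) du = a/2, carrying out the integral gives A² · a/2.
Substituting a = 10.7 gives A² = 0.1869, so A = 0.4323.

A ≈ 0.432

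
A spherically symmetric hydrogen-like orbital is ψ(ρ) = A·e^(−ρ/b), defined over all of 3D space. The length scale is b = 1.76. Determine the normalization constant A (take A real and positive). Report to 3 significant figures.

We need A² ∫|f|² 4πρ² dρ = 1, taking the integral from 0 to ∞.
With ∫₀^∞ ρ^2 e^(−αρ) dρ = 2!/α^3, ∫|ψ|² 4πρ² dρ = A²·(π·b^3).
With b = 1.76: A² = 0.05839 and A = 0.2416.

A ≈ 0.242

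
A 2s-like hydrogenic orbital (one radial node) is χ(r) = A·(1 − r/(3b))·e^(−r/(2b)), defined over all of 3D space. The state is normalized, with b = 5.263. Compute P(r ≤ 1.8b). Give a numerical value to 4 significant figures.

P = ∫ |χ|² 4πr² dr over r ≤ 1.8b.
Normalization gives A² = 1/(8·π·b^3/3).
In terms of u = r/b (A², 4π and the length scale all cancel between numerator and denominator), P = [∫_{0}^{1.8} u^2·(1 - u/3)^2·e^(-u) du] / [∫_{0}^{∞} u^2·(1 - u/3)^2·e^(-u) du].
With ∫ u^2·(1 - u/3)^2·e^(-u) du = (-u^4 + 2·u^3 - 3·u^2 - 6·u - 6)·e^(-u)/9 + C, the region integral is 2/3 - 5282·e^(-9/5)/1875 and the full one is 2/3.
This evaluates to P = 0.30151.

P ≈ 0.3015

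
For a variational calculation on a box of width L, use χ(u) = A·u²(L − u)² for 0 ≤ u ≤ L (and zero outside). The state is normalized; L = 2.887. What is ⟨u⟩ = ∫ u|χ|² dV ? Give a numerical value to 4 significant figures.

⟨u⟩ ≈ 1.444

The expectation value is the |χ|²-weighted average of u: ∫ u|χ|² du.
Expanding the polynomial and integrating term by term, evaluating both integrals, ⟨u⟩ = L/2.
With L = 2.887, ⟨u⟩ = 1.4435.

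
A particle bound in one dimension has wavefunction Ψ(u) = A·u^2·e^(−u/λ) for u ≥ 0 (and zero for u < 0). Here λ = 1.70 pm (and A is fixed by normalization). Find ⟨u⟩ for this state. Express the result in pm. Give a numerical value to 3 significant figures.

⟨u⟩ ≈ 4.25 pm

The expectation value is the |Ψ|²-weighted average of u: ∫ u|Ψ|² du.
Evaluating both integrals, ⟨u⟩ = 5·λ/2.
Putting λ = 1.70 gives 4.250.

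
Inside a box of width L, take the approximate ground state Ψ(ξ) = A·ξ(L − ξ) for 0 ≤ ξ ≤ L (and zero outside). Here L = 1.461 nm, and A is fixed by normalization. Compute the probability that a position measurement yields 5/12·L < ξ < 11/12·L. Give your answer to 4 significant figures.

P ≈ 0.6483

P = ∫_{5/12·L}^{11/12·L} |Ψ(ξ)|² dξ.
With A² fixed by ∫|Ψ|² = 1, i.e. A² = (L^5/30)^(−1), substitute and integrate.
Substituting u = ξ/L, A² and the length scale cancel in the ratio: P = ∫_{5/12}^{11/12} u^2·(1 - u)^2 du / ∫_{0}^{1} u^2·(1 - u)^2 du.
An antiderivative of u^2·(1 - u)^2 is u^3·(6·u^2 - 15·u + 10)/30; evaluating from 5/12 to 11/12 gives ≈ 0.0216098, while the full integral is 1/30.
Taking the ratio, P = 4481/6912.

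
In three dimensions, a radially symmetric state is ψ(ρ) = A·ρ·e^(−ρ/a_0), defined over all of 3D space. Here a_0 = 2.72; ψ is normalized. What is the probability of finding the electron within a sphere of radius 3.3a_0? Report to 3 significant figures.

Integrate the radial probability density 4πρ²|ψ|² over ρ ≤ 3.3a_0.
A² is fixed by ∫₀^∞ 4πρ²|ψ|² dρ = 1, i.e. A² = (3·π·a_0^5)^(−1).
In terms of u = ρ/a_0 (A², 4π and the length scale all cancel between numerator and denominator), P = [∫_{0}^{3.3} u^4·e^(-2·u) du] / [∫_{0}^{∞} u^4·e^(-2·u) du].
With ∫ u^4·e^(-2·u) du = -(u^4/2 + u^3 + 3·u^2/2 + 3·u/2 + 3/4)·e^(-2·u) + C, the region integral is ≈ 0.59047 and the full one is 3/4.
This evaluates to P = 0.7873.

P ≈ 0.787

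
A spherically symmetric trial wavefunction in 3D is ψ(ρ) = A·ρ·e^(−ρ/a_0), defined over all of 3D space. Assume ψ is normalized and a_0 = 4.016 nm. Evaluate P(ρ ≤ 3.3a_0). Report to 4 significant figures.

With dV = 4πρ²dρ, the probability is ∫|ψ|² dV over ρ ≤ 3.3a_0.
Normalization gives A² = 1/(3·π·a_0^5).
In terms of u = ρ/a_0 (A², 4π and the length scale all cancel between numerator and denominator), P = [∫_{0}^{3.3} u^4·e^(-2·u) du] / [∫_{0}^{∞} u^4·e^(-2·u) du].
Using ∫ u^4·e^(-2·u) du = -(u^4/2 + u^3 + 3·u^2/2 + 3·u/2 + 3/4)·e^(-2·u), the numerator is ≈ 0.590472 and the denominator is 3/4.
This evaluates to P = 0.78730.

P ≈ 0.7873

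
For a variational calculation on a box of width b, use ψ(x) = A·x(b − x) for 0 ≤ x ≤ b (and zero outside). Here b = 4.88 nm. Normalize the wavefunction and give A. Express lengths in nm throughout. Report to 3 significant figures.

A ≈ 0.104 nm^(-5/2)

Require ∫ |ψ|² dx = 1 over the whole domain.
The integral (without the A² prefactor) comes out to b^5/30.
Setting this equal to 1 gives A² = 1/(b^5/30).
Substituting b = 4.88 gives A² = 0.01084, so A = 0.1041.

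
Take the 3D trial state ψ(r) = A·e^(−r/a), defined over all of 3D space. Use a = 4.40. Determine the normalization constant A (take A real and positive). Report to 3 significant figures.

The normalization condition is ∫|ψ|² 4πr² dr = 1 from 0 to ∞.
(Spherical symmetry: dV = 4πr² dr.)
Recall ∫₀^∞ r^m e^(−r/β) dr = m!·β^(m+1), carrying out the integral gives A² · π·a^3.
Setting this equal to 1 gives A² = 1/(π·a^3).
With a = 4.40: A² = 0.003737 and A = 0.06113.

A ≈ 0.0611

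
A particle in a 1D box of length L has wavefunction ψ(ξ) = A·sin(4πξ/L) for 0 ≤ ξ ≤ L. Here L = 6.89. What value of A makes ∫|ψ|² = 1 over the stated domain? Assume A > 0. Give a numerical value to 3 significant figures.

A ≈ 0.539

We need A² ∫|f|² dξ = 1, taking the integral from 0 to L.
Using sin²θ = (1 − cos 2θ)/2, with ψ = A·sin(4πξ/L), the integral evaluates to A²·[L/2].
Hence A² = 1/[L/2].
With L = 6.89: A² = 0.2903 and A = 0.5388.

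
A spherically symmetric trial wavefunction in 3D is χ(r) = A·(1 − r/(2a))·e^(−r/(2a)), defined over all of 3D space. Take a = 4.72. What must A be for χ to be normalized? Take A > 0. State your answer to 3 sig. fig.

Normalization requires ∫|χ|² 4πr² dr = 1, integrated from 0 to ∞.
The angular integral contributes 4π, leaving ∫₀^∞ r²|χ|² dr.
∫|χ|² 4πr² dr = A²·(8·π·a^3).
With a = 4.72: A² = 0.0003784 and A = 0.01945.

A ≈ 0.0195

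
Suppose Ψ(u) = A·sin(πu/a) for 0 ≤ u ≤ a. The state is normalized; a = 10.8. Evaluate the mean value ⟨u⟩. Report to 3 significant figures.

By definition ⟨u⟩ = ∫ u |Ψ(u)|² du.
With ∫₀^a sin²(nπu/a) du = a/2, since the A² factors cancel between numerator and denominator, ⟨u⟩ = a/2.
With a = 10.8, ⟨u⟩ = 5.400.

⟨u⟩ ≈ 5.40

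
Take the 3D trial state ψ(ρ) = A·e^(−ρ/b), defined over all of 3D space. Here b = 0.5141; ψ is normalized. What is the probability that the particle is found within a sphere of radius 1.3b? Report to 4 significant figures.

P = ∫ |ψ|² 4πρ² dρ over ρ ≤ 1.3b.
Normalization gives A² = 1/(π·b^3).
In terms of u = ρ/b (A², 4π and the length scale all cancel between numerator and denominator), P = [∫_{0}^{1.3} u^2·e^(-2·u) du] / [∫_{0}^{∞} u^2·e^(-2·u) du].
Using ∫ u^2·e^(-2·u) du = -(2·u^2 + 2·u + 1)·e^(-2·u)/4, the numerator is 1/4 - 349·e^(-13/5)/200 and the denominator is 1/4.
Taking the ratio yields P = 0.48157.

P ≈ 0.4816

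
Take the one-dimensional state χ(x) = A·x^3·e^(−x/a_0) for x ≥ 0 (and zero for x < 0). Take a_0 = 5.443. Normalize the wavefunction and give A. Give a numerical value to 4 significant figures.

A ≈ 0.001121

We need A² ∫|f|² dx = 1, taking the integral from 0 to ∞.
With χ = A·x^3·e^(−x/a_0), the integral evaluates to A²·[45·a_0^7/8].
Setting this equal to 1 gives A² = 1/(45·a_0^7/8).
Substituting a_0 = 5.443 gives A² = 0.0000012561, so A = 0.0011207.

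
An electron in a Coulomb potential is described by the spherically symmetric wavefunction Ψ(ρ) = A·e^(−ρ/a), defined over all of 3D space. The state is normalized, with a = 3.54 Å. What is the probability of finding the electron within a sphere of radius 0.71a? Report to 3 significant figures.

P ≈ 0.171

Integrate the radial probability density 4πρ²|Ψ|² over ρ ≤ 0.71a.
The full normalization integral is A²·[π·a^3] = 1, fixing A².
In terms of u = ρ/a (A², 4π and the length scale all cancel between numerator and denominator), P = [∫_{0}^{0.71} u^2·e^(-2·u) du] / [∫_{0}^{∞} u^2·e^(-2·u) du].
With ∫ u^2·e^(-2·u) du = -(2·u^2 + 2·u + 1)·e^(-2·u)/4 + C, the region integral is ≈ 0.042839 and the full one is 1/4.
Taking the ratio yields P = 0.1714.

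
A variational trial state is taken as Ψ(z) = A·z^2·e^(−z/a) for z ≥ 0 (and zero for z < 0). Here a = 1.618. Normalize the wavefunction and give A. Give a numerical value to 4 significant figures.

We need A² ∫|f|² dz = 1, taking the integral from 0 to ∞.
∫|Ψ|² dz = A²·(3·a^5/4).
Plugging in a = 1.618 yields A = 0.34676.

A ≈ 0.3468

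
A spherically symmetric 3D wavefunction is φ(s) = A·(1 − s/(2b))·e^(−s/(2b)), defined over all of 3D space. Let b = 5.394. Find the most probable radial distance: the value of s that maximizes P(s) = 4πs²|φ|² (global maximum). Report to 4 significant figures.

s ≈ 28.24

The maximum of P(s) = 4πs²|φ|² occurs where its derivative vanishes.
Solving yields s = b·(√(5) + 3).
With b = 5.394, the most probable radial distance is 28.243.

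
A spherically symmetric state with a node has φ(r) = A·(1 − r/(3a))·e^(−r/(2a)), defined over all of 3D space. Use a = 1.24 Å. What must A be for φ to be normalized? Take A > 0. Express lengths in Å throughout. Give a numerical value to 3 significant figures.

The normalization condition is ∫|φ|² 4πr² dr = 1 from 0 to ∞.
(Spherical symmetry: dV = 4πr² dr.)
With ∫₀^∞ r^4 e^(−αr) dr = 4!/α^5, the integral (without the A² prefactor) comes out to 8·π·a^3/3.
Hence A² = 1/[8·π·a^3/3].
Substituting a = 1.24 gives A² = 0.06261, so A = 0.2502.

A ≈ 0.250 Å^(-3/2)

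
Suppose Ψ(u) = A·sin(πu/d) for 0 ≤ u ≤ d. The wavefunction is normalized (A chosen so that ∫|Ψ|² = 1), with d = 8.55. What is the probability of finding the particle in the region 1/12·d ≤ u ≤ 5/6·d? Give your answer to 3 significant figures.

P ≈ 0.967

The probability is P = ∫ |Ψ|² du over [1/12·d, 5/6·d].
With A² fixed by ∫|Ψ|² = 1, i.e. A² = (d/2)^(−1), substitute and integrate.
In terms of t = u/d (A² and the length scale cancel between numerator and denominator), P = [∫_{1/12}^{5/6} sin(π·t)^2 dt] / [∫_{0}^{1} sin(π·t)^2 dt].
With ∫ sin(π·t)^2 dt = t/2 - sin(2·π·t)/(4·π) + C, the region integral is 1/(8·π) + √(3)/(8·π) + 3/8 and the full one is 1/2.
The result is P = (1 + √(3) + 3·π)/(4·π).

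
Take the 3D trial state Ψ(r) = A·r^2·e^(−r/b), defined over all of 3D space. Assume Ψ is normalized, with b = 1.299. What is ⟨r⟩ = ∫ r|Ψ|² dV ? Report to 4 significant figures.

The expectation value is the |Ψ|²-weighted average of r: ∫ r|Ψ|² 4πr² dr.
Using ∫₀^∞ rⁿ e^(−αr) dr = n!/αⁿ⁺¹, since the A² factors cancel between numerator and denominator, ⟨r⟩ = 7·b/2.
Putting b = 1.299 gives 4.5465.

⟨r⟩ ≈ 4.547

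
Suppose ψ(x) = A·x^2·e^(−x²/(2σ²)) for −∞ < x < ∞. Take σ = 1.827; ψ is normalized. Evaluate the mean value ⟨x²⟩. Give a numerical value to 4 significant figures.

⟨x^2⟩ ≈ 8.345

⟨x²⟩ = ∫ x^2 |ψ|² dx over the full domain.
Using the Gaussian integral ∫_{−∞}^{∞} e^(−αx²) dx = √(π/α), since the A² factors cancel between numerator and denominator, ⟨x²⟩ = 5·σ^2/2.
With σ = 1.827, ⟨x^2⟩ = 8.3448.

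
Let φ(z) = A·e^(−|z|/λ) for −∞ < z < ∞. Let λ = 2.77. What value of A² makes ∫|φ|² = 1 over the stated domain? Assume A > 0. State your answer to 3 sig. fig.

A^2 ≈ 0.361

Normalization requires ∫|φ|² dz = 1, integrated from −∞ to ∞.
Using ∫₀^∞ zⁿ e^(−αz) dz = n!/αⁿ⁺¹, with φ = A·e^(−|z|/λ), the integral evaluates to A²·[λ].
With λ = 2.77: A² = 0.3610 and A = 0.6008.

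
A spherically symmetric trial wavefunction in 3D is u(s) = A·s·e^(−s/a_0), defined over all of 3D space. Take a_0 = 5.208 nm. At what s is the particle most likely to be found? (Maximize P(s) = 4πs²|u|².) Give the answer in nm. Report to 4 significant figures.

Set d/ds [P(s) = 4πs²|u|²] = 0 and solve for s > 0.
This gives s = 2·a_0.
With a_0 = 5.208, the most probable radial distance is 10.416 nm.

s ≈ 10.42 nm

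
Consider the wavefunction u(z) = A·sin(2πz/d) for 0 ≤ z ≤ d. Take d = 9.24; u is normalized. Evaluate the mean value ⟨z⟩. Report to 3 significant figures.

The expectation value is the |u|²-weighted average of z: ∫ z|u|² dz.
Since the A² factors cancel between numerator and denominator, ⟨z⟩ = d/2.
With d = 9.24, ⟨z⟩ = 4.620.

⟨z⟩ ≈ 4.62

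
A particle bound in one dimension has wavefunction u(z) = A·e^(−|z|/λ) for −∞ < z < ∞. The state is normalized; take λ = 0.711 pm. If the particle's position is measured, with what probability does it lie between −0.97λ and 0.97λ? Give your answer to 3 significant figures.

P ≈ 0.856

|u|² is the probability density, so P = ∫_{−0.97λ}^{0.97λ} |u|² dz.
The normalization integral ∫|u|²dz over the whole domain equals λ·A², and A² cancels in the ratio.
Both integrals are even about z = 0, so only the z ≥ 0 halves are needed (the factors of 2 cancel). Let t = z/λ; then A² and the length scale cancel, so P = ∫_{0}^{0.97} e^(-2·t) dt ÷ ∫_{0}^{∞} e^(-2·t) dt.
An antiderivative of e^(-2·t) is -e^(-2·t)/2; evaluating from 0 to 0.97 gives 1/2 - e^(-97/50)/2, while the full integral is 1/2.
Taking the ratio, P = 0.8563.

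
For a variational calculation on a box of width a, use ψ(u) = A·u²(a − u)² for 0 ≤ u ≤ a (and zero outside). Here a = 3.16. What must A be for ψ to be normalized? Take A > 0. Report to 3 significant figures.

Normalization requires ∫|ψ|² du = 1, integrated from 0 to a.
Carrying out the integral gives A² · a^9/630.
With a = 3.16: A² = 0.02005 and A = 0.1416.

A ≈ 0.142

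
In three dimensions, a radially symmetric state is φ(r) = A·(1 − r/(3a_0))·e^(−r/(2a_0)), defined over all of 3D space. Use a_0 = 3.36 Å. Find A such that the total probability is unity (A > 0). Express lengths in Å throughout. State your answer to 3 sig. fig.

A ≈ 0.0561 Å^(-3/2)

The normalization condition is ∫|φ|² 4πr² dr = 1 from 0 to ∞.
In 3D with spherical symmetry the volume element is 4πr² dr.
Using ∫₀^∞ rⁿ e^(−αr) dr = n!/αⁿ⁺¹, the integral (without the A² prefactor) comes out to 8·π·a_0^3/3.
Plugging in a_0 = 3.36 yields A = 0.05610.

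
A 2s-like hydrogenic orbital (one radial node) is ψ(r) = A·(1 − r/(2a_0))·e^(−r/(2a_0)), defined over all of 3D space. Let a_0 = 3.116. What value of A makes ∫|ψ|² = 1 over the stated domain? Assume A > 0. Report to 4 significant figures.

A ≈ 0.03626

We need A² ∫|f|² 4πr² dr = 1, taking the integral from 0 to ∞.
In 3D with spherical symmetry the volume element is 4πr² dr.
With ∫₀^∞ r^4 e^(−αr) dr = 4!/α^5, ∫|ψ|² 4πr² dr = A²·(8·π·a_0^3).
Substituting a_0 = 3.116 gives A² = 0.0013151, so A = 0.036265.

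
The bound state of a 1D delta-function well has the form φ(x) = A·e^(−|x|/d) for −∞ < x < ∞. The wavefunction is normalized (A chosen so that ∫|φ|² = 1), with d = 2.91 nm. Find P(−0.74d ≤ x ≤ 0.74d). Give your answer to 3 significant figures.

The probability is P = ∫ |φ|² dx over [−0.74d, 0.74d].
Since A² = 1/(d), this is the region integral divided by the full normalization integral.
By symmetry take twice the x ≥ 0 contribution in numerator and denominator; the 2's cancel. Substituting u = x/d, A² and the length scale cancel in the ratio: P = ∫_{0}^{0.74} e^(-2·u) du / ∫_{0}^{∞} e^(-2·u) du.
Using ∫ e^(-2·u) du = -e^(-2·u)/2, the numerator is 1/2 - e^(-37/25)/2 and the denominator is 1/2.
This works out to P = 0.7724.

P ≈ 0.772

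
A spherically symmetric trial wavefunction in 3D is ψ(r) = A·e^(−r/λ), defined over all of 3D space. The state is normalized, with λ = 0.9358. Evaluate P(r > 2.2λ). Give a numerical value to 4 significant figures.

With dV = 4πr²dr, the probability is ∫|ψ|² dV over r > 2.2λ.
The full normalization integral is A²·[π·λ^3] = 1, fixing A².
In terms of u = r/λ (A², 4π and the length scale all cancel between numerator and denominator), P = [∫_{2.2}^{∞} u^2·e^(-2·u) du] / [∫_{0}^{∞} u^2·e^(-2·u) du].
An antiderivative of u^2·e^(-2·u) is -(2·u^2 + 2·u + 1)·e^(-2·u)/4; evaluating from 2.2 to ∞ gives 377·e^(-22/5)/100, while the full integral is 1/4.
The region integral divided by the full integral gives P = 0.18514.

P ≈ 0.1851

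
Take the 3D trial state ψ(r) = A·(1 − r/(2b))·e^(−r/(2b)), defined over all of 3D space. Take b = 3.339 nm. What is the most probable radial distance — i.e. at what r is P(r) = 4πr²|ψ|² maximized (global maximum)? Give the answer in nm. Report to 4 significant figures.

Set d/dr [P(r) = 4πr²|ψ|²] = 0 and solve for r > 0.
This gives r = b·(√(5) + 3).
With b = 3.339, the most probable radial distance is 17.483 nm.

r ≈ 17.48 nm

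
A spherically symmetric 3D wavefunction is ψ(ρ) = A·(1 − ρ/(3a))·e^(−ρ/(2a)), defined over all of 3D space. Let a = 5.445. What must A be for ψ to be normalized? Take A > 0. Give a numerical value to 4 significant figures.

We need A² ∫|f|² 4πρ² dρ = 1, taking the integral from 0 to ∞.
In 3D with spherical symmetry the volume element is 4πρ² dρ.
Recall ∫₀^∞ ρ^m e^(−ρ/β) dρ = m!·β^(m+1), with ψ = A·(1 − ρ/(3a))·e^(−ρ/(2a)), the integral evaluates to A²·[8·π·a^3/3].
Hence A² = 1/[8·π·a^3/3].
Plugging in a = 5.445 yields A = 0.027192.

A ≈ 0.02719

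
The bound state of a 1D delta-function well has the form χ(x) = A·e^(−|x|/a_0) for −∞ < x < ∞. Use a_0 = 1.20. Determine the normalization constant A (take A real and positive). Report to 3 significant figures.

A ≈ 0.913

Normalization requires ∫|χ|² dx = 1, integrated from −∞ to ∞.
∫|χ|² dx = A²·(a_0).
Hence A² = 1/[a_0].
Plugging in a_0 = 1.20 yields A = 0.9129.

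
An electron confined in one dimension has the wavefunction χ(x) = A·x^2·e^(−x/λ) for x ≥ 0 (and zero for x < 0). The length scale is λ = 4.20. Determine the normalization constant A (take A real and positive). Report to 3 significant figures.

A ≈ 0.0319

We need A² ∫|f|² dx = 1, taking the integral from 0 to ∞.
∫|χ|² dx = A²·(3·λ^5/4).
So A² = (3·λ^5/4)^(−1).
Plugging in λ = 4.20 yields A = 0.03194.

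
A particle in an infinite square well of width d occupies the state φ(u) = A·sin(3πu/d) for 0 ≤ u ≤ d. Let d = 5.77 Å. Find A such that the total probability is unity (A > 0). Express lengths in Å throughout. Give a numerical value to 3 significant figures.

The normalization condition is ∫|φ|² du = 1 from 0 to d.
Using sin²θ = (1 − cos 2θ)/2, with φ = A·sin(3πu/d), the integral evaluates to A²·[d/2].
Setting this equal to 1 gives A² = 1/(d/2).
Plugging in d = 5.77 yields A = 0.5887.

A ≈ 0.589 Å^(-1/2)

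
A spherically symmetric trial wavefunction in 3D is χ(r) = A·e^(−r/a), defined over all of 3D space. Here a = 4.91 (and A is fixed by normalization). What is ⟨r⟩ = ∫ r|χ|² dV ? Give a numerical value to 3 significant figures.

⟨r⟩ ≈ 7.37

By definition ⟨r⟩ = ∫ r |χ(r)|² 4πr² dr.
Evaluating both integrals, ⟨r⟩ = 3·a/2.
With a = 4.91, ⟨r⟩ = 7.365.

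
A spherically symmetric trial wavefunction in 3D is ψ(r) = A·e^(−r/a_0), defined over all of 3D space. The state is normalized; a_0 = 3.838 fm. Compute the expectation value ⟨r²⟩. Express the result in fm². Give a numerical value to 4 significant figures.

⟨r^2⟩ ≈ 44.19 fm^2

By definition ⟨r²⟩ = ∫ r^2 |ψ(r)|² 4πr² dr.
With ∫₀^∞ r^4 e^(−αr) dr = 4!/α^5, evaluating both integrals, ⟨r²⟩ = 3·a_0^2.
With a_0 = 3.838, ⟨r^2⟩ = 44.191.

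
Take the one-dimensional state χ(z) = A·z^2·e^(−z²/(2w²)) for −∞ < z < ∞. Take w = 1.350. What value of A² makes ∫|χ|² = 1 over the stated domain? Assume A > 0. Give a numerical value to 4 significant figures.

A^2 ≈ 0.1678

Normalization requires ∫|χ|² dz = 1, integrated from −∞ to ∞.
The integral (without the A² prefactor) comes out to 3·√(π)·w^5/4.
Setting this equal to 1 gives A² = 1/(3·√(π)·w^5/4).
With w = 1.350: A² = 0.16776 and A = 0.40959.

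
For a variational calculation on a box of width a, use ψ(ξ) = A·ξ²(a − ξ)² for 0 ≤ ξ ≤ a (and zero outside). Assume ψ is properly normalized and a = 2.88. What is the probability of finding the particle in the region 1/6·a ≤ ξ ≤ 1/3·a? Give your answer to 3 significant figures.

The probability is P = ∫ |ψ|² dξ over [1/6·a, 1/3·a].
With A² fixed by ∫|ψ|² = 1, i.e. A² = (a^9/630)^(−1), substitute and integrate.
Substituting u = ξ/a, A² and the length scale cancel in the ratio: P = ∫_{1/6}^{1/3} u^4·(1 - u)^4 du / ∫_{0}^{1} u^4·(1 - u)^4 du.
An antiderivative of u^4·(1 - u)^4 is u^5·(70·u^4 - 315·u^3 + 540·u^2 - 420·u + 126)/630; evaluating from 1/6 to 1/3 gives ≈ 0.00021571, while the full integral is 1/630.
The result is P = 0.1359.

P ≈ 0.136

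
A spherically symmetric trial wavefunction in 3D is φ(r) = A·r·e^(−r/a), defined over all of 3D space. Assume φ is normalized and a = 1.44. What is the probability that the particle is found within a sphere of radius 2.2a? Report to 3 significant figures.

Integrate the radial probability density 4πr²|φ|² over r ≤ 2.2a.
A² is fixed by ∫₀^∞ 4πr²|φ|² dr = 1, i.e. A² = (3·π·a^5)^(−1).
Substituting u = r/a, A², 4π and the length scale all cancel in the ratio: P = ∫_{0}^{2.2} u^4·e^(-2·u) du / ∫_{0}^{∞} u^4·e^(-2·u) du.
Using ∫ u^4·e^(-2·u) du = -(u^4/2 + u^3 + 3·u^2/2 + 3·u/2 + 3/4)·e^(-2·u), the numerator is ≈ 0.33661 and the denominator is 3/4.
The region integral divided by the full integral gives P = 0.4488.

P ≈ 0.449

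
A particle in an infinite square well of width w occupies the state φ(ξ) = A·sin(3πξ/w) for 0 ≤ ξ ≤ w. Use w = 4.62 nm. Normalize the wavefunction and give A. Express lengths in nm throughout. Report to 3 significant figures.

A ≈ 0.658 nm^(-1/2)

Require ∫ |φ|² dξ = 1 over the whole domain.
The integral (without the A² prefactor) comes out to w/2.
So A² = (w/2)^(−1).
Substituting w = 4.62 gives A² = 0.4329, so A = 0.6580.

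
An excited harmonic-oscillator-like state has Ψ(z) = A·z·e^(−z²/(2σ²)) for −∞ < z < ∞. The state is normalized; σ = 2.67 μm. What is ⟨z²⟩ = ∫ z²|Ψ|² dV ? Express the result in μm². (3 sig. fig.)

⟨z^2⟩ ≈ 10.7 μm^2

The expectation value is the |Ψ|²-weighted average of z^2: ∫ z^2|Ψ|² dz.
Evaluating both integrals, ⟨z²⟩ = 3·σ^2/2.
With σ = 2.67, ⟨z^2⟩ = 10.69.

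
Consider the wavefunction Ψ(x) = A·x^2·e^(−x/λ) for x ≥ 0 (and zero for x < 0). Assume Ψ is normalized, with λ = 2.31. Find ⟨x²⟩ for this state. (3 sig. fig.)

⟨x^2⟩ ≈ 40.0

By definition ⟨x²⟩ = ∫ x^2 |Ψ(x)|² dx.
Evaluating both integrals, ⟨x²⟩ = 15·λ^2/2.
With λ = 2.31, ⟨x^2⟩ = 40.02.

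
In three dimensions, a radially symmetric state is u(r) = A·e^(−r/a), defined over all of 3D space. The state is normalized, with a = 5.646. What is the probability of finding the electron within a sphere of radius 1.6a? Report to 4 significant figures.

P ≈ 0.6201

P = ∫ |u|² 4πr² dr over r ≤ 1.6a.
Normalization gives A² = 1/(π·a^3).
In terms of t = r/a (A², 4π and the length scale all cancel between numerator and denominator), P = [∫_{0}^{1.6} t^2·e^(-2·t) dt] / [∫_{0}^{∞} t^2·e^(-2·t) dt].
An antiderivative of t^2·e^(-2·t) is -(2·t^2 + 2·t + 1)·e^(-2·t)/4; evaluating from 0 to 1.6 gives 1/4 - 233·e^(-16/5)/100, while the full integral is 1/4.
Taking the ratio yields P = 0.62010.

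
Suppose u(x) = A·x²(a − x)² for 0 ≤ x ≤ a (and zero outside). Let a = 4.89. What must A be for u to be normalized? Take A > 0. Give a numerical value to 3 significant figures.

A ≈ 0.0199

We need A² ∫|f|² dx = 1, taking the integral from 0 to a.
∫|u|² dx = A²·(a^9/630).
Setting this equal to 1 gives A² = 1/(a^9/630).
Substituting a = 4.89 gives A² = 0.0003941, so A = 0.01985.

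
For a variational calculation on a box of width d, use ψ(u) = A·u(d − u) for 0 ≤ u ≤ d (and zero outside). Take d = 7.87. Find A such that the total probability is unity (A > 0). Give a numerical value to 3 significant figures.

A ≈ 0.0315

We need A² ∫|f|² du = 1, taking the integral from 0 to d.
Expanding the polynomial and integrating term by term, carrying out the integral gives A² · d^5/30.
Hence A² = 1/[d^5/30].
Plugging in d = 7.87 yields A = 0.03152.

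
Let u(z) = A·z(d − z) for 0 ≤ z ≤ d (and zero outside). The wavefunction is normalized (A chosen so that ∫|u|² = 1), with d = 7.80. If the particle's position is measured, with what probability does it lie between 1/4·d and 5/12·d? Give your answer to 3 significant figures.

P ≈ 0.243

P = ∫_{1/4·d}^{5/12·d} |u(z)|² dz.
With A² fixed by ∫|u|² = 1, i.e. A² = (d^5/30)^(−1), substitute and integrate.
Substituting t = z/d, A² and the length scale cancel in the ratio: P = ∫_{1/4}^{5/12} t^2·(1 - t)^2 dt / ∫_{0}^{1} t^2·(1 - t)^2 dt.
An antiderivative of t^2·(1 - t)^2 is t^3·(6·t^2 - 15·t + 10)/30; evaluating from 1/4 to 5/12 gives ≈ 0.0081035, while the full integral is 1/30.
The result is P = 0.2431.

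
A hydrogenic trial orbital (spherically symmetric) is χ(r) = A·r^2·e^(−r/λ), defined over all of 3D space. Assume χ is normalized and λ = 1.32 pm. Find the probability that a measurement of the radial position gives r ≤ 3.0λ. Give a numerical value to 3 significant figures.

Integrate the radial probability density 4πr²|χ|² over r ≤ 3.0λ.
The full normalization integral is A²·[45·π·λ^7/2] = 1, fixing A².
Let u = r/λ; then A², 4π and the length scale all cancel, so P = ∫_{0}^{3.0} u^6·e^(-2·u) du ÷ ∫_{0}^{∞} u^6·e^(-2·u) du.
Using ∫ u^6·e^(-2·u) du = -(4·u^6 + 12·u^5 + 30·u^4 + 60·u^3 + 90·u^2 + 90·u + 45)·e^(-2·u)/8, the numerator is ≈ 2.2145 and the denominator is 45/8.
The region integral divided by the full integral gives P = 0.3937.

P ≈ 0.394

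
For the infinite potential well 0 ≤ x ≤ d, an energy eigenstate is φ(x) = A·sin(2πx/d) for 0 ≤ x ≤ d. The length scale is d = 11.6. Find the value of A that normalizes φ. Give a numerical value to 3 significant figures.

A ≈ 0.415

Normalization requires ∫|φ|² dx = 1, integrated from 0 to d.
∫|φ|² dx = A²·(d/2).
Substituting d = 11.6 gives A² = 0.1724, so A = 0.4152.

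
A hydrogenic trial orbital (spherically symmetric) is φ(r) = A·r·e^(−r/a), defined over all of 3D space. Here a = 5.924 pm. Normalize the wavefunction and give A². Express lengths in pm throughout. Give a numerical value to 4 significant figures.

A^2 ≈ 0.00001454 pm^(-5)

We need A² ∫|f|² 4πr² dr = 1, taking the integral from 0 to ∞.
With φ = A·r·e^(−r/a), the integral evaluates to A²·[3·π·a^5].
Setting this equal to 1 gives A² = 1/(3·π·a^5).
With a = 5.924: A² = 0.000014543 and A = 0.0038135.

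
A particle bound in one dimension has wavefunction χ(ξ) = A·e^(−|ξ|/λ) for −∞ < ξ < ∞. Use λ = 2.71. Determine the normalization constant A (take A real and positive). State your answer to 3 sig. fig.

A ≈ 0.607

Normalization requires ∫|χ|² dξ = 1, integrated from −∞ to ∞.
With ∫₀^∞ ξ^0 e^(−αξ) dξ = 0!/α^1, with χ = A·e^(−|ξ|/λ), the integral evaluates to A²·[λ].
So A² = (λ)^(−1).
With λ = 2.71: A² = 0.3690 and A = 0.6075.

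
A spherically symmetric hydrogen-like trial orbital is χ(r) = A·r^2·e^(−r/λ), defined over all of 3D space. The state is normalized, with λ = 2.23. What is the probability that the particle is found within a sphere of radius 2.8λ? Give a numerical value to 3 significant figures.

With dV = 4πr²dr, the probability is ∫|χ|² dV over r ≤ 2.8λ.
A² is fixed by ∫₀^∞ 4πr²|χ|² dr = 1, i.e. A² = (45·π·λ^7/2)^(−1).
In terms of u = r/λ (A², 4π and the length scale all cancel between numerator and denominator), P = [∫_{0}^{2.8} u^6·e^(-2·u) du] / [∫_{0}^{∞} u^6·e^(-2·u) du].
With ∫ u^6·e^(-2·u) du = -(4·u^6 + 12·u^5 + 30·u^4 + 60·u^3 + 90·u^2 + 90·u + 45)·e^(-2·u)/8 + C, the region integral is ≈ 1.8548 and the full one is 45/8.
Taking the ratio yields P = 0.3297.

P ≈ 0.330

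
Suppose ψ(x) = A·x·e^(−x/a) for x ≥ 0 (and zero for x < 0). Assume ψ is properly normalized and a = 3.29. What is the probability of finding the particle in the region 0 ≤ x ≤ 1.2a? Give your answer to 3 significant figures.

The probability is P = ∫ |ψ|² dx over [0, 1.2a].
With A² fixed by ∫|ψ|² = 1, i.e. A² = (a^3/4)^(−1), substitute and integrate.
Let u = x/a; then A² and the length scale cancel, so P = ∫_{0}^{1.2} u^2·e^(-2·u) du ÷ ∫_{0}^{∞} u^2·e^(-2·u) du.
Using ∫ u^2·e^(-2·u) du = -(2·u^2 + 2·u + 1)·e^(-2·u)/4, the numerator is 1/4 - 157·e^(-12/5)/100 and the denominator is 1/4.
The result is P = 0.4303.

P ≈ 0.430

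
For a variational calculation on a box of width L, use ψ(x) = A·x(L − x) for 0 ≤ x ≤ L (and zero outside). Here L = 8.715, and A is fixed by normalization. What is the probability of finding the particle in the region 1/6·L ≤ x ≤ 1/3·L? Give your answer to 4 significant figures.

P = ∫_{1/6·L}^{1/3·L} |ψ(x)|² dx.
The normalization integral ∫|ψ|²dx over the whole domain equals L^5/30·A², and A² cancels in the ratio.
Substituting u = x/L, A² and the length scale cancel in the ratio: P = ∫_{1/6}^{1/3} u^2·(1 - u)^2 du / ∫_{0}^{1} u^2·(1 - u)^2 du.
With ∫ u^2·(1 - u)^2 du = u^3·(6·u^2 - 15·u + 10)/30 + C, the region integral is ≈ 0.00581276 and the full one is 1/30.
Evaluating gives P = 113/648.

P ≈ 0.1744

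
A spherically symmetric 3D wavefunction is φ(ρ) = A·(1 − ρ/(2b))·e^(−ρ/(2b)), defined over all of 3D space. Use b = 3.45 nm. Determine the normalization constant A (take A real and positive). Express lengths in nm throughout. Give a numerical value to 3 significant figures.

A ≈ 0.0311 nm^(-3/2)

Require ∫ |φ|² 4πρ² dρ = 1 over the whole domain.
The angular integral contributes 4π, leaving ∫₀^∞ ρ²|φ|² dρ.
Recall ∫₀^∞ ρ^m e^(−ρ/β) dρ = m!·β^(m+1), the integral (without the A² prefactor) comes out to 8·π·b^3.
Substituting b = 3.45 gives A² = 0.0009690, so A = 0.03113.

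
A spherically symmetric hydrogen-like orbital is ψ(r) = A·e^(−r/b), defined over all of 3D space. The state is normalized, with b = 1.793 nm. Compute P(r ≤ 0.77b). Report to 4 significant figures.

P = ∫ |ψ|² 4πr² dr over r ≤ 0.77b.
Normalization gives A² = 1/(π·b^3).
In terms of u = r/b (A², 4π and the length scale all cancel between numerator and denominator), P = [∫_{0}^{0.77} u^2·e^(-2·u) du] / [∫_{0}^{∞} u^2·e^(-2·u) du].
An antiderivative of u^2·e^(-2·u) is -(2·u^2 + 2·u + 1)·e^(-2·u)/4; evaluating from 0 to 0.77 gives ≈ 0.0503147, while the full integral is 1/4.
This evaluates to P = 0.20126.

P ≈ 0.2013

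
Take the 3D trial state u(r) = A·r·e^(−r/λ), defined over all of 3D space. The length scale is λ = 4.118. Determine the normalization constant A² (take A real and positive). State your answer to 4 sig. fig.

A^2 ≈ 0.00008960

Require ∫ |u|² 4πr² dr = 1 over the whole domain.
In 3D with spherical symmetry the volume element is 4πr² dr.
The integral (without the A² prefactor) comes out to 3·π·λ^5.
Plugging in λ = 4.118 yields A = 0.0094656.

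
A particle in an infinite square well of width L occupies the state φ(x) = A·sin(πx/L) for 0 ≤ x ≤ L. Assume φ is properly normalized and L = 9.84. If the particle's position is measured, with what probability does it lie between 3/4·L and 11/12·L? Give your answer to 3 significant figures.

P ≈ 0.0871

The probability is P = ∫ |φ|² dx over [3/4·L, 11/12·L].
The normalization integral ∫|φ|²dx over the whole domain equals L/2·A², and A² cancels in the ratio.
Substituting u = x/L, A² and the length scale cancel in the ratio: P = ∫_{3/4}^{11/12} sin(π·u)^2 du / ∫_{0}^{1} sin(π·u)^2 du.
An antiderivative of sin(π·u)^2 is u/2 - sin(2·π·u)/(4·π); evaluating from 3/4 to 11/12 gives 1/12 - 1/(8·π), while the full integral is 1/2.
This works out to P = (-3 + 2·π)/(12·π).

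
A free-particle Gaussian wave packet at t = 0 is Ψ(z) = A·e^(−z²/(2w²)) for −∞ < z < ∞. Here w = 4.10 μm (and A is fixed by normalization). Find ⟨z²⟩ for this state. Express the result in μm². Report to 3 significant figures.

⟨z^2⟩ ≈ 8.41 μm^2

The expectation value is the |Ψ|²-weighted average of z^2: ∫ z^2|Ψ|² dz.
The ratio of the moment integral to the normalization integral gives ⟨z²⟩ = w^2/2.
With w = 4.10, ⟨z^2⟩ = 8.405.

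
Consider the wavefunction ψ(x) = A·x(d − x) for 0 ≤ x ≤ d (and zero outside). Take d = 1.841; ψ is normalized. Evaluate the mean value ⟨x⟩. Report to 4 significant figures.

⟨x⟩ ≈ 0.9205

By definition ⟨x⟩ = ∫ x |ψ(x)|² dx.
Expanding the polynomial and integrating term by term, the ratio of the moment integral to the normalization integral gives ⟨x⟩ = d/2.
With d = 1.841, ⟨x⟩ = 0.92050.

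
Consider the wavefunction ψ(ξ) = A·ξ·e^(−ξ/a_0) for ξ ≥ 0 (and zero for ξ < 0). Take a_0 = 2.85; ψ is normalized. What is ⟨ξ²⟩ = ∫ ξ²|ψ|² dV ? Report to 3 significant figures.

The expectation value is the |ψ|²-weighted average of ξ^2: ∫ ξ^2|ψ|² dξ.
The ratio of the moment integral to the normalization integral gives ⟨ξ²⟩ = 3·a_0^2.
Putting a_0 = 2.85 gives 24.37.

⟨ξ^2⟩ ≈ 24.4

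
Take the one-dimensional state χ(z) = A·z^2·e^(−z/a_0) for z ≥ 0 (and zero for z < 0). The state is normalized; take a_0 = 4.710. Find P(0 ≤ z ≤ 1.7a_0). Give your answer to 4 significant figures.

|χ|² is the probability density, so P = ∫_{0}^{1.7a_0} |χ|² dz.
With A² fixed by ∫|χ|² = 1, i.e. A² = (3·a_0^5/4)^(−1), substitute and integrate.
Let u = z/a_0; then A² and the length scale cancel, so P = ∫_{0}^{1.7} u^4·e^(-2·u) du ÷ ∫_{0}^{∞} u^4·e^(-2·u) du.
Using ∫ u^4·e^(-2·u) du = -(u^4/2 + u^3 + 3·u^2/2 + 3·u/2 + 3/4)·e^(-2·u), the numerator is ≈ 0.191864 and the denominator is 3/4.
Evaluating gives P = 0.25582.

P ≈ 0.2558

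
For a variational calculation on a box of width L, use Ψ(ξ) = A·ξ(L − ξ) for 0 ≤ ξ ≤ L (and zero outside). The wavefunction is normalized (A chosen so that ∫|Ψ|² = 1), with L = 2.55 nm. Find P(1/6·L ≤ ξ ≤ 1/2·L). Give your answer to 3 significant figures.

P ≈ 0.465

|Ψ|² is the probability density, so P = ∫_{1/6·L}^{1/2·L} |Ψ|² dξ.
With A² fixed by ∫|Ψ|² = 1, i.e. A² = (L^5/30)^(−1), substitute and integrate.
Let u = ξ/L; then A² and the length scale cancel, so P = ∫_{1/6}^{1/2} u^2·(1 - u)^2 du ÷ ∫_{0}^{1} u^2·(1 - u)^2 du.
An antiderivative of u^2·(1 - u)^2 is u^3·(6·u^2 - 15·u + 10)/30; evaluating from 1/6 to 1/2 gives ≈ 0.015484, while the full integral is 1/30.
This works out to P = 301/648.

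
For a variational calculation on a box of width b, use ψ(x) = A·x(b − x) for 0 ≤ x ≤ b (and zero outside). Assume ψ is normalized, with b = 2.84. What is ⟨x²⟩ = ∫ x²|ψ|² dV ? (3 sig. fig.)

⟨x^2⟩ ≈ 2.30

By definition ⟨x²⟩ = ∫ x^2 |ψ(x)|² dx.
Expanding the polynomial and integrating term by term, the ratio of the moment integral to the normalization integral gives ⟨x²⟩ = 2·b^2/7.
Putting b = 2.84 gives 2.304.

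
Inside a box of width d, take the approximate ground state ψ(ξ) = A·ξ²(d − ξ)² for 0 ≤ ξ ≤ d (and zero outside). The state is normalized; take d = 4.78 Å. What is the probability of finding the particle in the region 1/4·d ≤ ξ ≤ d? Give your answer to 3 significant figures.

The probability is P = ∫ |ψ|² dξ over [1/4·d, d].
Since A² = 1/(d^9/630), this is the region integral divided by the full normalization integral.
In terms of u = ξ/d (A² and the length scale cancel between numerator and denominator), P = [∫_{1/4}^{1} u^4·(1 - u)^4 du] / [∫_{0}^{1} u^4·(1 - u)^4 du].
An antiderivative of u^4·(1 - u)^4 is u^5·(70·u^4 - 315·u^3 + 540·u^2 - 420·u + 126)/630; evaluating from 1/4 to 1 gives ≈ 0.0015096, while the full integral is 1/630.
Taking the ratio, P = 0.9511.

P ≈ 0.951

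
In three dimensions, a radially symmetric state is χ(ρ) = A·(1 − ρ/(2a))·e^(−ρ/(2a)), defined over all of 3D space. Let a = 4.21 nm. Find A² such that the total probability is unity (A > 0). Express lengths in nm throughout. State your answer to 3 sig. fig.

A^2 ≈ 0.000533 nm^(-3)

Normalization requires ∫|χ|² 4πρ² dρ = 1, integrated from 0 to ∞.
In 3D with spherical symmetry the volume element is 4πρ² dρ.
With ∫₀^∞ ρ^4 e^(−αρ) dρ = 4!/α^5, with χ = A·(1 − ρ/(2a))·e^(−ρ/(2a)), the integral evaluates to A²·[8·π·a^3].
Plugging in a = 4.21 yields A = 0.02309.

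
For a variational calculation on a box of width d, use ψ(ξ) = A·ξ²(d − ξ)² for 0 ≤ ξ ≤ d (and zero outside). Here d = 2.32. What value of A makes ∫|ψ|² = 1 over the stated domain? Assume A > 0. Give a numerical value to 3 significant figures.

A ≈ 0.569

Require ∫ |ψ|² dξ = 1 over the whole domain.
∫|ψ|² dξ = A²·(d^9/630).
Hence A² = 1/[d^9/630].
Plugging in d = 2.32 yields A = 0.5688.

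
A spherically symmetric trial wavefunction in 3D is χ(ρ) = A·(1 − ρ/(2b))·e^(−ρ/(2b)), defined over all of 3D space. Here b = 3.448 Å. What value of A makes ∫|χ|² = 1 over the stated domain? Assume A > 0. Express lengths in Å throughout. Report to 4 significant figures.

A ≈ 0.03116 Å^(-3/2)

Require ∫ |χ|² 4πρ² dρ = 1 over the whole domain.
The angular integral contributes 4π, leaving ∫₀^∞ ρ²|χ|² dρ.
Using ∫₀^∞ ρⁿ e^(−αρ) dρ = n!/αⁿ⁺¹, the integral (without the A² prefactor) comes out to 8·π·b^3.
So A² = (8·π·b^3)^(−1).
Plugging in b = 3.448 yields A = 0.031155.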